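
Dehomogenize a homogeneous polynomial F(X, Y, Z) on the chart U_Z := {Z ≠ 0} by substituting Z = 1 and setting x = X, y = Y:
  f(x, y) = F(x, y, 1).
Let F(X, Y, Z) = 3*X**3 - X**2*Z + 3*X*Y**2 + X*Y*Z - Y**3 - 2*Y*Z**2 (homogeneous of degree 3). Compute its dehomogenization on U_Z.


f(x, y) = 3*x**3 - x**2 + 3*x*y**2 + x*y - y**3 - 2*y

On U_Z we set Z = 1. Each monomial c·X^i·Y^j·Z^k in F becomes c·x^i·y^j·1^k = c·x^i·y^j.
Substituting Z = 1: F(X, Y, 1) = 3*x**3 - x**2 + 3*x*y**2 + x*y - y**3 - 2*y.
Note: deg(f) ≤ deg(F) = 3; strict inequality happens when F is divisible by Z (lost terms).


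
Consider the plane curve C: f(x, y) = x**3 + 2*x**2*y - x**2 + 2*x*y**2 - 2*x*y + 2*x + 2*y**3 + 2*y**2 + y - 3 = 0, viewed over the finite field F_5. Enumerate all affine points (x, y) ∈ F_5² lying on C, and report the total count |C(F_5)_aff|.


Affine F_5-points: {(1, 4), (2, 0), (2, 2), (3, 2), (4, 1)}; count = 5.

For each of the 25 pairs (x, y) ∈ F_5², evaluate f(x, y) mod 5. Record the zeros.
  x = 0: [0↦2, 1↦2, 2↦3, 3↦2, 4↦1]  zeros at y ∈ ∅
  x = 1: [0↦4, 1↦1, 2↦3, 3↦2, 4↦0]  zeros at y ∈ {4}
  x = 2: [0↦0, 1↦3, 2↦0, 3↦3, 4↦4]  zeros at y ∈ {0, 2}
  x = 3: [0↦1, 1↦4, 2↦0, 3↦1, 4↦4]  zeros at y ∈ {2}
  x = 4: [0↦3, 1↦0, 2↦4, 3↦2, 4↦1]  zeros at y ∈ {1}
Collecting zeros: affine points = {(1, 4), (2, 0), (2, 2), (3, 2), (4, 1)}.
Total count |C(F_5)_aff| = 5.


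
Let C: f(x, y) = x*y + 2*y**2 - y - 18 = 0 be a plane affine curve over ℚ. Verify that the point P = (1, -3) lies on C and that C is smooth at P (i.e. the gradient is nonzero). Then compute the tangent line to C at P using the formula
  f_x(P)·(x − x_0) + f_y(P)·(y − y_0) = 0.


Tangent line at P: -3*x - 12*y - 33 = 0.

Step 1: f(1, -3) = 0, so P lies on C.
Step 2: partial derivatives
  f_x(x, y) = y, f_y(x, y) = x + 4*y - 1.
  f_x(P) = -3, f_y(P) = -12 (gradient nonzero, so P is smooth).
Step 3: tangent line at P: -3·(x − 1) + -12·(y − -3) = 0.
Expanding: -3*x - 12*y - 33 = 0.


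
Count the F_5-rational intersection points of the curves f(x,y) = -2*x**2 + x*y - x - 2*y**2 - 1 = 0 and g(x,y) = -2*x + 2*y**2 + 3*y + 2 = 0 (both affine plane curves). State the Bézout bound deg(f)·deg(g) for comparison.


Common zeros: {(1, 1)}; count = 1; Bézout bound = 4.

deg(f) = 2, deg(g) = 2, so Bézout bound = 4.
Scan x ∈ F_5. For each x, list the y ∈ F_5 with f(x, y) ≡ 0 and those with g(x, y) ≡ 0 (mod 5); the common zeros in that column are the intersection.
  x = 0: f ≡ 0 at y ∈ ∅; g ≡ 0 at y ∈ ∅; common: ∅.
  x = 1: f ≡ 0 at y ∈ {1, 2}; g ≡ 0 at y ∈ {0, 1}; common: {1}.
  x = 2: f ≡ 0 at y ∈ {2, 4}; g ≡ 0 at y ∈ {3}; common: ∅.
  x = 3: f ≡ 0 at y ∈ ∅; g ≡ 0 at y ∈ {2, 4}; common: ∅.
  x = 4: f ≡ 0 at y ∈ {1}; g ≡ 0 at y ∈ ∅; common: ∅.
Collecting: common zeros = {(1, 1)}, so the count is 1.
Comparison with the Bézout bound: 1 ≤ 4 = deg(f)·deg(g), as expected for curves with no common component (the affine F_5-count falls short of the bound because intersections may lie at infinity, over extension fields, or carry multiplicity).


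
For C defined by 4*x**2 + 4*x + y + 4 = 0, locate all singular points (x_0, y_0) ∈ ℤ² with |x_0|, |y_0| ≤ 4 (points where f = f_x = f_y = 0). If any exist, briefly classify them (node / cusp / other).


No singular points in the scanned grid; C is smooth there.

Compute partial derivatives:
  f_x = 8*x + 4.
  f_y = 1.
f_y = 1 is a nonzero constant, so f_y never vanishes: no point (x, y) can satisfy f = f_x = f_y = 0. In particular no (x, y) ∈ {−4, ..., 4}² is singular; the curve is smooth.


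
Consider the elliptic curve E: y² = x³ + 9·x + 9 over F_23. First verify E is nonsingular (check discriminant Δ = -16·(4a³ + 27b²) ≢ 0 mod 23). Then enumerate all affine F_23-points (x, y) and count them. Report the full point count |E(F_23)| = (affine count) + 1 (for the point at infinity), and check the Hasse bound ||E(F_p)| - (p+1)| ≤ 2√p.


Affine points = {(0, 3), (0, 20), (2, 9), (2, 14), (5, 8), (5, 15), (6, 7), (6, 16), (7, 1), (7, 22), (8, 8), (8, 15), (10, 8), (10, 15), (11, 6), (11, 17), (13, 0), (14, 2), (14, 21), (15, 0), (18, 0), (19, 1), (19, 22), (20, 1), (20, 22), (21, 11), (21, 12)}; affine count = 27; |E(F_23)| = 28.

Discriminant check: Δ ∝ 4a³ + 27b² = 4·9³ + 27·9² = 4·729 + 27·81 ≡ 20 (mod 23). Nonzero ⇒ E is nonsingular.
For each x ∈ F_23, compute rhs = x³ + 9·x + 9 mod 23, then count y ∈ F_23 with y² ≡ rhs.
  x = 0: rhs = 9, matching y values: 3, 20 (2 points).
  x = 1: rhs = 19, matching y values: none (0 points).
  x = 2: rhs = 12, matching y values: 9, 14 (2 points).
  x = 3: rhs = 17, matching y values: none (0 points).
  x = 4: rhs = 17, matching y values: none (0 points).
  x = 5: rhs = 18, matching y values: 8, 15 (2 points).
  x = 6: rhs = 3, matching y values: 7, 16 (2 points).
  x = 7: rhs = 1, matching y values: 1, 22 (2 points).
  x = 8: rhs = 18, matching y values: 8, 15 (2 points).
  x = 9: rhs = 14, matching y values: none (0 points).
  x = 10: rhs = 18, matching y values: 8, 15 (2 points).
  x = 11: rhs = 13, matching y values: 6, 17 (2 points).
  x = 12: rhs = 5, matching y values: none (0 points).
  x = 13: rhs = 0, matching y values: 0 (1 points).
  x = 14: rhs = 4, matching y values: 2, 21 (2 points).
  x = 15: rhs = 0, matching y values: 0 (1 points).
  x = 16: rhs = 17, matching y values: none (0 points).
  x = 17: rhs = 15, matching y values: none (0 points).
  x = 18: rhs = 0, matching y values: 0 (1 points).
  x = 19: rhs = 1, matching y values: 1, 22 (2 points).
  x = 20: rhs = 1, matching y values: 1, 22 (2 points).
  x = 21: rhs = 6, matching y values: 11, 12 (2 points).
  x = 22: rhs = 22, matching y values: none (0 points).
Total affine count: 27.
Full point count |E(F_23)| = 27 + 1 = 28.
Hasse bound: |28 − (23+1)| = |4| = 4 ≤ 2√23 ≈ 9.5917 ✓.


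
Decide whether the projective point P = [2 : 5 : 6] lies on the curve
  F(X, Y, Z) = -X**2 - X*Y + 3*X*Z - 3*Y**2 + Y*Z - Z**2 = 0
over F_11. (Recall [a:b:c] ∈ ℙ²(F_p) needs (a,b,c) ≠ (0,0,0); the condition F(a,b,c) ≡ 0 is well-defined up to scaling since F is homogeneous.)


F(2,5,6) ≡ 7 (mod 11); P is NOT on the curve.

Evaluate F(2, 5, 6) term-by-term (mod 11).
  -X**2 ↦ -1·4·1·1 = -4
  -X*Y ↦ -1·2·5·1 = -10
  3*X*Z ↦ 3·2·1·6 = 36
  -3*Y**2 ↦ -3·1·25·1 = -75
  Y*Z ↦ 1·1·5·6 = 30
  -Z**2 ↦ -1·1·1·36 = -36
Sum: F(2, 5, 6) = (-4) + (-10) + (36) + (-75) + (30) + (-36) = -59.
Reducing mod 11: -59 ≡ 7 (mod 11).
Since F(a, b, c) ≡ 7 ≠ 0 (mod 11), P does NOT lie on the curve.


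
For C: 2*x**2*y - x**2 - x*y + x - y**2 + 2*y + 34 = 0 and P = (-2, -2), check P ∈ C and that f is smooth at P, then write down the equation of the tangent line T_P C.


Tangent line at P: 23*x + 16*y + 78 = 0.

Step 1: f(-2, -2) = 0, so P lies on C.
Step 2: partial derivatives
  f_x(x, y) = 4*x*y - 2*x - y + 1, f_y(x, y) = 2*x**2 - x - 2*y + 2.
  f_x(P) = 23, f_y(P) = 16 (gradient nonzero, so P is smooth).
Step 3: tangent line at P: 23·(x − -2) + 16·(y − -2) = 0.
Expanding: 23*x + 16*y + 78 = 0.


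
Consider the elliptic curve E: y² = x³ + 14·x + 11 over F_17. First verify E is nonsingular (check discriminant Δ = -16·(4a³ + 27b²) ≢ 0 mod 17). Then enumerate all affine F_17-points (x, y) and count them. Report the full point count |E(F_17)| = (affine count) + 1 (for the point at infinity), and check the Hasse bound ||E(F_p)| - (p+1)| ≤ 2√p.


Affine points = {(1, 3), (1, 14), (2, 8), (2, 9), (5, 6), (5, 11), (9, 4), (9, 13), (11, 0), (15, 3), (15, 14), (16, 8), (16, 9)}; affine count = 13; |E(F_17)| = 14.

Discriminant check: Δ ∝ 4a³ + 27b² = 4·14³ + 27·11² = 4·2744 + 27·121 ≡ 14 (mod 17). Nonzero ⇒ E is nonsingular.
For each x ∈ F_17, compute rhs = x³ + 14·x + 11 mod 17, then count y ∈ F_17 with y² ≡ rhs.
  x = 0: rhs = 11, matching y values: none (0 points).
  x = 1: rhs = 9, matching y values: 3, 14 (2 points).
  x = 2: rhs = 13, matching y values: 8, 9 (2 points).
  x = 3: rhs = 12, matching y values: none (0 points).
  x = 4: rhs = 12, matching y values: none (0 points).
  x = 5: rhs = 2, matching y values: 6, 11 (2 points).
  x = 6: rhs = 5, matching y values: none (0 points).
  x = 7: rhs = 10, matching y values: none (0 points).
  x = 8: rhs = 6, matching y values: none (0 points).
  x = 9: rhs = 16, matching y values: 4, 13 (2 points).
  x = 10: rhs = 12, matching y values: none (0 points).
  x = 11: rhs = 0, matching y values: 0 (1 points).
  x = 12: rhs = 3, matching y values: none (0 points).
  x = 13: rhs = 10, matching y values: none (0 points).
  x = 14: rhs = 10, matching y values: none (0 points).
  x = 15: rhs = 9, matching y values: 3, 14 (2 points).
  x = 16: rhs = 13, matching y values: 8, 9 (2 points).
Total affine count: 13.
Full point count |E(F_17)| = 13 + 1 = 14.
Hasse bound: |14 − (17+1)| = |-4| = 4 ≤ 2√17 ≈ 8.2462 ✓.


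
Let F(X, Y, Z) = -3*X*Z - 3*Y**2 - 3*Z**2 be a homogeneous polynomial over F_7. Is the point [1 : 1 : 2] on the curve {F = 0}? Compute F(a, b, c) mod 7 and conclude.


F(1,1,2) ≡ 0 (mod 7); P is on the curve.

Evaluate F(1, 1, 2) term-by-term (mod 7).
  -3*X*Z ↦ -3·1·1·2 = -6
  -3*Y**2 ↦ -3·1·1·1 = -3
  -3*Z**2 ↦ -3·1·1·4 = -12
Sum: F(1, 1, 2) = (-6) + (-3) + (-12) = -21.
Reducing mod 7: -21 ≡ 0 (mod 7).
Since F(a, b, c) ≡ 0 (mod 7), P lies on the curve.


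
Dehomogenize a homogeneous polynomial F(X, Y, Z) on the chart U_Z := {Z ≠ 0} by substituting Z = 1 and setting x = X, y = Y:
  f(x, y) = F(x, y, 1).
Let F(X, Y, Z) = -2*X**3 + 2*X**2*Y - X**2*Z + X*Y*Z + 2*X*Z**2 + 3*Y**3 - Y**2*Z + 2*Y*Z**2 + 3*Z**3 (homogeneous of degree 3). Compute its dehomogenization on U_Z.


f(x, y) = -2*x**3 + 2*x**2*y - x**2 + x*y + 2*x + 3*y**3 - y**2 + 2*y + 3

On U_Z we set Z = 1. Each monomial c·X^i·Y^j·Z^k in F becomes c·x^i·y^j·1^k = c·x^i·y^j.
Substituting Z = 1: F(X, Y, 1) = -2*x**3 + 2*x**2*y - x**2 + x*y + 2*x + 3*y**3 - y**2 + 2*y + 3.
Note: deg(f) ≤ deg(F) = 3; strict inequality happens when F is divisible by Z (lost terms).


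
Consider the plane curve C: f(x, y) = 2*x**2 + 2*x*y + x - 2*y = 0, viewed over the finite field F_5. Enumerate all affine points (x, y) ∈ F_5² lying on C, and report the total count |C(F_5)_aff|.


Affine F_5-points: {(0, 0), (2, 0), (3, 1), (4, 4)}; count = 4.

For each of the 25 pairs (x, y) ∈ F_5², evaluate f(x, y) mod 5. Record the zeros.
  x = 0: [0↦0, 1↦3, 2↦1, 3↦4, 4↦2]  zeros at y ∈ {0}
  x = 1: [0↦3, 1↦3, 2↦3, 3↦3, 4↦3]  zeros at y ∈ ∅
  x = 2: [0↦0, 1↦2, 2↦4, 3↦1, 4↦3]  zeros at y ∈ {0}
  x = 3: [0↦1, 1↦0, 2↦4, 3↦3, 4↦2]  zeros at y ∈ {1}
  x = 4: [0↦1, 1↦2, 2↦3, 3↦4, 4↦0]  zeros at y ∈ {4}
Collecting zeros: affine points = {(0, 0), (2, 0), (3, 1), (4, 4)}.
Total count |C(F_5)_aff| = 4.


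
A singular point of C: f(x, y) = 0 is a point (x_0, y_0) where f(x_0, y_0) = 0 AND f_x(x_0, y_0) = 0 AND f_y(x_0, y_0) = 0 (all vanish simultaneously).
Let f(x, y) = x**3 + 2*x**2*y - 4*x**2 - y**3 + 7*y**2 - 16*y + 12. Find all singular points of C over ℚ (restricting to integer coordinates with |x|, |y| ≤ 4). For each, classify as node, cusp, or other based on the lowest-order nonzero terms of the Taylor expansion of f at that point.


Singular points: {(0, 2)}; classification: cusp.

Compute partial derivatives:
  f_x = 3*x**2 + 4*x*y - 8*x.
  f_y = 2*x**2 - 3*y**2 + 14*y - 16.
Scan x_0 ∈ {−4, ..., 4}. For each x_0, f_y(x_0, y) is a polynomial in y; find its integer roots y ∈ {−4, ..., 4}, then test f_x and f at those candidates.
  x = -4: f_y(-4, y) = -3*y**2 + 14*y + 16; no integer root y with |y| ≤ 4.
  x = -3: f_y(-3, y) = -3*y**2 + 14*y + 2; no integer root y with |y| ≤ 4.
  x = -2: f_y(-2, y) = -3*y**2 + 14*y - 8; vanishes at y ∈ {4}. (-2, 4): f_x = -4 ≠ 0.
  x = -1: f_y(-1, y) = -3*y**2 + 14*y - 14; no integer root y with |y| ≤ 4.
  x = 0: f_y(0, y) = -3*y**2 + 14*y - 16; vanishes at y ∈ {2}. (0, 2): f_x = 0, f = 0 — SINGULAR.
  x = 1: f_y(1, y) = -3*y**2 + 14*y - 14; no integer root y with |y| ≤ 4.
  x = 2: f_y(2, y) = -3*y**2 + 14*y - 8; vanishes at y ∈ {4}. (2, 4): f_x = 28 ≠ 0.
  x = 3: f_y(3, y) = -3*y**2 + 14*y + 2; no integer root y with |y| ≤ 4.
  x = 4: f_y(4, y) = -3*y**2 + 14*y + 16; no integer root y with |y| ≤ 4.
Only singular point on the grid: (0, 2).
Classify: substitute x = 0 + u, y = 2 + v and expand: f = u**3 + 2*u**2*v - v**3 + v**2.
No constant or linear terms (consistent with a singular point). Quadratic part: v**2. Cubic part: u**3 + 2*u**2*v - v**3.
The quadratic part v**2 is a perfect square, so there is a single (double) tangent line v = 0, i.e. y = 2. Restricting the cubic part to that line (v = 0) leaves u**3 ≠ 0, so f is not divisible by v and the branch is v² ≈ -u**3 to lowest order — this is a cusp.
Classification: cusp.


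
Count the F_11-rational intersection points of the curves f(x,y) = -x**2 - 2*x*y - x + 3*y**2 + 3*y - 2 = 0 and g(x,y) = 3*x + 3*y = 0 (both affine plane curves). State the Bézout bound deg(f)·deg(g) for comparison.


Common zeros: {(3, 8), (9, 2)}; count = 2; Bézout bound = 2.

deg(f) = 2, deg(g) = 1, so Bézout bound = 2.
Scan x ∈ F_11. For each x, list the y ∈ F_11 with f(x, y) ≡ 0 and those with g(x, y) ≡ 0 (mod 11); the common zeros in that column are the intersection.
  x = 0: f ≡ 0 at y ∈ {5}; g ≡ 0 at y ∈ {0}; common: ∅.
  x = 1: f ≡ 0 at y ∈ {1, 6}; g ≡ 0 at y ∈ {10}; common: ∅.
  x = 2: f ≡ 0 at y ∈ {7, 8}; g ≡ 0 at y ∈ {9}; common: ∅.
  x = 3: f ≡ 0 at y ∈ {4, 8}; g ≡ 0 at y ∈ {8}; common: {8}.
  x = 4: f ≡ 0 at y ∈ {0, 9}; g ≡ 0 at y ∈ {7}; common: ∅.
  x = 5: f ≡ 0 at y ∈ {7, 10}; g ≡ 0 at y ∈ {6}; common: ∅.
  x = 6: f ≡ 0 at y ∈ {0, 3}; g ≡ 0 at y ∈ {5}; common: ∅.
  x = 7: f ≡ 0 at y ∈ {1, 10}; g ≡ 0 at y ∈ {4}; common: ∅.
  x = 8: f ≡ 0 at y ∈ {2, 6}; g ≡ 0 at y ∈ {3}; common: ∅.
  x = 9: f ≡ 0 at y ∈ {2, 3}; g ≡ 0 at y ∈ {2}; common: {2}.
  x = 10: f ≡ 0 at y ∈ {4, 9}; g ≡ 0 at y ∈ {1}; common: ∅.
Collecting: common zeros = {(3, 8), (9, 2)}, so the count is 2.
Comparison with the Bézout bound: 2 ≤ 2 = deg(f)·deg(g), as expected for curves with no common component (the bound is attained).


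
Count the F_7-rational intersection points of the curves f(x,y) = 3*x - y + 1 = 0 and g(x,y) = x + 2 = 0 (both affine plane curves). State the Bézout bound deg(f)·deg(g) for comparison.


Common zeros: {(5, 2)}; count = 1; Bézout bound = 1.

deg(f) = 1, deg(g) = 1, so Bézout bound = 1.
Scan x ∈ F_7. For each x, list the y ∈ F_7 with f(x, y) ≡ 0 and those with g(x, y) ≡ 0 (mod 7); the common zeros in that column are the intersection.
  x = 0: f ≡ 0 at y ∈ {1}; g ≡ 0 at y ∈ ∅; common: ∅.
  x = 1: f ≡ 0 at y ∈ {4}; g ≡ 0 at y ∈ ∅; common: ∅.
  x = 2: f ≡ 0 at y ∈ {0}; g ≡ 0 at y ∈ ∅; common: ∅.
  x = 3: f ≡ 0 at y ∈ {3}; g ≡ 0 at y ∈ ∅; common: ∅.
  x = 4: f ≡ 0 at y ∈ {6}; g ≡ 0 at y ∈ ∅; common: ∅.
  x = 5: f ≡ 0 at y ∈ {2}; g ≡ 0 at y ∈ {0, 1, 2, 3, 4, 5, 6}; common: {2}.
  x = 6: f ≡ 0 at y ∈ {5}; g ≡ 0 at y ∈ ∅; common: ∅.
Collecting: common zeros = {(5, 2)}, so the count is 1.
Comparison with the Bézout bound: 1 ≤ 1 = deg(f)·deg(g), as expected for curves with no common component (the bound is attained).


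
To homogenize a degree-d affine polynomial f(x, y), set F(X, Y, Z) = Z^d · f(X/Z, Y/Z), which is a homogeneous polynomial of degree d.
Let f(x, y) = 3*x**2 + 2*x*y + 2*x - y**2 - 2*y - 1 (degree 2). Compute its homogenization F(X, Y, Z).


F(X, Y, Z) = 3*X**2 + 2*X*Y + 2*X*Z - Y**2 - 2*Y*Z - Z**2

deg(f) = 2.
Substitute x = X/Z, y = Y/Z into f, then multiply by Z^2.
  monomial 3·x^2·y^0 ↦ 3·X^2·Y^0·Z^0.
  monomial 2·x^1·y^1 ↦ 2·X^1·Y^1·Z^0.
  monomial 2·x^1·y^0 ↦ 2·X^1·Y^0·Z^1.
  monomial -1·x^0·y^2 ↦ -1·X^0·Y^2·Z^0.
  monomial -2·x^0·y^1 ↦ -2·X^0·Y^1·Z^1.
  monomial -1·x^0·y^0 ↦ -1·X^0·Y^0·Z^2.
Collecting: F(X, Y, Z) = 3*X**2 + 2*X*Y + 2*X*Z - Y**2 - 2*Y*Z - Z**2.


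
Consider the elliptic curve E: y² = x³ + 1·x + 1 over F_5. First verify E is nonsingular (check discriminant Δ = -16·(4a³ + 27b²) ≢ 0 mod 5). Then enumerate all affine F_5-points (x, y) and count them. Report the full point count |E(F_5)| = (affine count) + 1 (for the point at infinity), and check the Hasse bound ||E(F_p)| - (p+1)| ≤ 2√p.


Affine points = {(0, 1), (0, 4), (2, 1), (2, 4), (3, 1), (3, 4), (4, 2), (4, 3)}; affine count = 8; |E(F_5)| = 9.

Discriminant check: Δ ∝ 4a³ + 27b² = 4·1³ + 27·1² = 4·1 + 27·1 ≡ 1 (mod 5). Nonzero ⇒ E is nonsingular.
For each x ∈ F_5, compute rhs = x³ + 1·x + 1 mod 5, then count y ∈ F_5 with y² ≡ rhs.
  x = 0: rhs = 1, matching y values: 1, 4 (2 points).
  x = 1: rhs = 3, matching y values: none (0 points).
  x = 2: rhs = 1, matching y values: 1, 4 (2 points).
  x = 3: rhs = 1, matching y values: 1, 4 (2 points).
  x = 4: rhs = 4, matching y values: 2, 3 (2 points).
Total affine count: 8.
Full point count |E(F_5)| = 8 + 1 = 9.
Hasse bound: |9 − (5+1)| = |3| = 3 ≤ 2√5 ≈ 4.4721 ✓.


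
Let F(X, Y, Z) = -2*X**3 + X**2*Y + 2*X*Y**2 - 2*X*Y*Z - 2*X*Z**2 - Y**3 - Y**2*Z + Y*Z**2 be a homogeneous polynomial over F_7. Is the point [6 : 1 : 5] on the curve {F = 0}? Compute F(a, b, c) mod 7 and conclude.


F(6,1,5) ≡ 3 (mod 7); P is NOT on the curve.

Evaluate F(6, 1, 5) term-by-term (mod 7).
  -2*X**3 ↦ -2·216·1·1 = -432
  X**2*Y ↦ 1·36·1·1 = 36
  2*X*Y**2 ↦ 2·6·1·1 = 12
  -2*X*Y*Z ↦ -2·6·1·5 = -60
  -2*X*Z**2 ↦ -2·6·1·25 = -300
  -Y**3 ↦ -1·1·1·1 = -1
  -Y**2*Z ↦ -1·1·1·5 = -5
  Y*Z**2 ↦ 1·1·1·25 = 25
Sum: F(6, 1, 5) = (-432) + (36) + (12) + (-60) + (-300) + (-1) + (-5) + (25) = -725.
Reducing mod 7: -725 ≡ 3 (mod 7).
Since F(a, b, c) ≡ 3 ≠ 0 (mod 7), P does NOT lie on the curve.


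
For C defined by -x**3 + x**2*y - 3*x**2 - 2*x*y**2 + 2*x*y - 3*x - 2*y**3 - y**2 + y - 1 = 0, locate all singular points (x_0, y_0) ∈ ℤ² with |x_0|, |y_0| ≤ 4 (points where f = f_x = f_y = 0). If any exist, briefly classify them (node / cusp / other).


Singular points: {(-1, 0)}; classification: cusp.

Compute partial derivatives:
  f_x = -3*x**2 + 2*x*y - 6*x - 2*y**2 + 2*y - 3.
  f_y = x**2 - 4*x*y + 2*x - 6*y**2 - 2*y + 1.
Scan x_0 ∈ {−4, ..., 4}. For each x_0, f_y(x_0, y) is a polynomial in y; find its integer roots y ∈ {−4, ..., 4}, then test f_x and f at those candidates.
  x = -4: f_y(-4, y) = -6*y**2 + 14*y + 9; no integer root y with |y| ≤ 4.
  x = -3: f_y(-3, y) = -6*y**2 + 10*y + 4; vanishes at y ∈ {2}. (-3, 2): f_x = -28 ≠ 0.
  x = -2: f_y(-2, y) = -6*y**2 + 6*y + 1; no integer root y with |y| ≤ 4.
  x = -1: f_y(-1, y) = -6*y**2 + 2*y; vanishes at y ∈ {0}. (-1, 0): f_x = 0, f = 0 — SINGULAR.
  x = 0: f_y(0, y) = -6*y**2 - 2*y + 1; no integer root y with |y| ≤ 4.
  x = 1: f_y(1, y) = -6*y**2 - 6*y + 4; no integer root y with |y| ≤ 4.
  x = 2: f_y(2, y) = -6*y**2 - 10*y + 9; no integer root y with |y| ≤ 4.
  x = 3: f_y(3, y) = -6*y**2 - 14*y + 16; no integer root y with |y| ≤ 4.
  x = 4: f_y(4, y) = -6*y**2 - 18*y + 25; no integer root y with |y| ≤ 4.
Only singular point on the grid: (-1, 0).
Classify: substitute x = -1 + u, y = 0 + v and expand: f = -u**3 + u**2*v - 2*u*v**2 - 2*v**3 + v**2.
No constant or linear terms (consistent with a singular point). Quadratic part: v**2. Cubic part: -u**3 + u**2*v - 2*u*v**2 - 2*v**3.
The quadratic part v**2 is a perfect square, so there is a single (double) tangent line v = 0, i.e. y = 0. Restricting the cubic part to that line (v = 0) leaves -u**3 ≠ 0, so f is not divisible by v and the branch is v² ≈ u**3 to lowest order — this is a cusp.
Classification: cusp.


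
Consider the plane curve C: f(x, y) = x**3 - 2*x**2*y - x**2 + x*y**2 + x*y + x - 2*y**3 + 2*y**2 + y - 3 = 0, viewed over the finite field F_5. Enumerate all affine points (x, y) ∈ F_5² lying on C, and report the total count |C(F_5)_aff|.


Affine F_5-points: {(0, 4), (2, 1), (2, 3)}; count = 3.

For each of the 25 pairs (x, y) ∈ F_5², evaluate f(x, y) mod 5. Record the zeros.
  x = 0: [0↦2, 1↦3, 2↦1, 3↦4, 4↦0]  zeros at y ∈ {4}
  x = 1: [0↦3, 1↦4, 2↦4, 3↦1, 4↦3]  zeros at y ∈ ∅
  x = 2: [0↦3, 1↦0, 2↦3, 3↦0, 4↦4]  zeros at y ∈ {1, 3}
  x = 3: [0↦3, 1↦2, 2↦4, 3↦2, 4↦4]  zeros at y ∈ ∅
  x = 4: [0↦4, 1↦1, 2↦3, 3↦3, 4↦4]  zeros at y ∈ ∅
Collecting zeros: affine points = {(0, 4), (2, 1), (2, 3)}.
Total count |C(F_5)_aff| = 3.


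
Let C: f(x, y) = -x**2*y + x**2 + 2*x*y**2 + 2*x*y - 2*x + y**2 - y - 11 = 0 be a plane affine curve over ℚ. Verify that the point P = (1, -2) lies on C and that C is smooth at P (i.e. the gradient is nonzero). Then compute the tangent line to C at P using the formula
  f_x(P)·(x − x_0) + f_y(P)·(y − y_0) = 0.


Tangent line at P: 8*x - 12*y - 32 = 0.

Step 1: f(1, -2) = 0, so P lies on C.
Step 2: partial derivatives
  f_x(x, y) = -2*x*y + 2*x + 2*y**2 + 2*y - 2, f_y(x, y) = -x**2 + 4*x*y + 2*x + 2*y - 1.
  f_x(P) = 8, f_y(P) = -12 (gradient nonzero, so P is smooth).
Step 3: tangent line at P: 8·(x − 1) + -12·(y − -2) = 0.
Expanding: 8*x - 12*y - 32 = 0.


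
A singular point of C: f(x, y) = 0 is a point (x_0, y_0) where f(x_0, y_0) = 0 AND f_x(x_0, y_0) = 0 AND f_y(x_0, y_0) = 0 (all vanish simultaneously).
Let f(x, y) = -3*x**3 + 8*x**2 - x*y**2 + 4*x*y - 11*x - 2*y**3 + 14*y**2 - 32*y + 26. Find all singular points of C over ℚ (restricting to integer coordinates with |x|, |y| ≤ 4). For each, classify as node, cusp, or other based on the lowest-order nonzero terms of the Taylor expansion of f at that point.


Singular points: {(1, 2)}; classification: node.

Compute partial derivatives:
  f_x = -9*x**2 + 16*x - y**2 + 4*y - 11.
  f_y = -2*x*y + 4*x - 6*y**2 + 28*y - 32.
Scan x_0 ∈ {−4, ..., 4}. For each x_0, f_y(x_0, y) is a polynomial in y; find its integer roots y ∈ {−4, ..., 4}, then test f_x and f at those candidates.
  x = -4: f_y(-4, y) = -6*y**2 + 36*y - 48; vanishes at y ∈ {2, 4}. (-4, 2): f_x = -215 ≠ 0; (-4, 4): f_x = -219 ≠ 0.
  x = -3: f_y(-3, y) = -6*y**2 + 34*y - 44; vanishes at y ∈ {2}. (-3, 2): f_x = -136 ≠ 0.
  x = -2: f_y(-2, y) = -6*y**2 + 32*y - 40; vanishes at y ∈ {2}. (-2, 2): f_x = -75 ≠ 0.
  x = -1: f_y(-1, y) = -6*y**2 + 30*y - 36; vanishes at y ∈ {2, 3}. (-1, 2): f_x = -32 ≠ 0; (-1, 3): f_x = -33 ≠ 0.
  x = 0: f_y(0, y) = -6*y**2 + 28*y - 32; vanishes at y ∈ {2}. (0, 2): f_x = -7 ≠ 0.
  x = 1: f_y(1, y) = -6*y**2 + 26*y - 28; vanishes at y ∈ {2}. (1, 2): f_x = 0, f = 0 — SINGULAR.
  x = 2: f_y(2, y) = -6*y**2 + 24*y - 24; vanishes at y ∈ {2}. (2, 2): f_x = -11 ≠ 0.
  x = 3: f_y(3, y) = -6*y**2 + 22*y - 20; vanishes at y ∈ {2}. (3, 2): f_x = -40 ≠ 0.
  x = 4: f_y(4, y) = -6*y**2 + 20*y - 16; vanishes at y ∈ {2}. (4, 2): f_x = -87 ≠ 0.
Only singular point on the grid: (1, 2).
Classify: substitute x = 1 + u, y = 2 + v and expand: f = -3*u**3 - u**2 - u*v**2 - 2*v**3 + v**2.
No constant or linear terms (consistent with a singular point). Quadratic part: -u**2 + v**2. Cubic part: -3*u**3 - u*v**2 - 2*v**3.
The quadratic part v**2 - u**2 = (v − u)(v + u) splits into two distinct linear factors, so there are two distinct tangent lines y − 2 = ±(x − 1) — this is a node (ordinary double point).
Classification: node.


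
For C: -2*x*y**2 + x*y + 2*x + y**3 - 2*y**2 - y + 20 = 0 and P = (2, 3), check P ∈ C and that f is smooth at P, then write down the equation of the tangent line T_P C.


Tangent line at P: -13*x - 8*y + 50 = 0.

Step 1: f(2, 3) = 0, so P lies on C.
Step 2: partial derivatives
  f_x(x, y) = -2*y**2 + y + 2, f_y(x, y) = -4*x*y + x + 3*y**2 - 4*y - 1.
  f_x(P) = -13, f_y(P) = -8 (gradient nonzero, so P is smooth).
Step 3: tangent line at P: -13·(x − 2) + -8·(y − 3) = 0.
Expanding: -13*x - 8*y + 50 = 0.


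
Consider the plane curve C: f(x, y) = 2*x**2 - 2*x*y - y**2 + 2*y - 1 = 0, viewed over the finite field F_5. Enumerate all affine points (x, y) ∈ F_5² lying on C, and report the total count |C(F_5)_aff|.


Affine F_5-points: {(0, 1), (1, 1), (1, 4), (3, 2), (3, 4), (4, 2)}; count = 6.

For each of the 25 pairs (x, y) ∈ F_5², evaluate f(x, y) mod 5. Record the zeros.
  x = 0: [0↦4, 1↦0, 2↦4, 3↦1, 4↦1]  zeros at y ∈ {1}
  x = 1: [0↦1, 1↦0, 2↦2, 3↦2, 4↦0]  zeros at y ∈ {1, 4}
  x = 2: [0↦2, 1↦4, 2↦4, 3↦2, 4↦3]  zeros at y ∈ ∅
  x = 3: [0↦2, 1↦2, 2↦0, 3↦1, 4↦0]  zeros at y ∈ {2, 4}
  x = 4: [0↦1, 1↦4, 2↦0, 3↦4, 4↦1]  zeros at y ∈ {2}
Collecting zeros: affine points = {(0, 1), (1, 1), (1, 4), (3, 2), (3, 4), (4, 2)}.
Total count |C(F_5)_aff| = 6.


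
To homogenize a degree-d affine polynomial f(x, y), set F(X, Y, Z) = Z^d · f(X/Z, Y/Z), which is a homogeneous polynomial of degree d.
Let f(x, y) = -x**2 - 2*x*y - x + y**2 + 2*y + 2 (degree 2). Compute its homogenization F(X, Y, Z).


F(X, Y, Z) = -X**2 - 2*X*Y - X*Z + Y**2 + 2*Y*Z + 2*Z**2

deg(f) = 2.
Substitute x = X/Z, y = Y/Z into f, then multiply by Z^2.
  monomial -1·x^2·y^0 ↦ -1·X^2·Y^0·Z^0.
  monomial -2·x^1·y^1 ↦ -2·X^1·Y^1·Z^0.
  monomial -1·x^1·y^0 ↦ -1·X^1·Y^0·Z^1.
  monomial 1·x^0·y^2 ↦ 1·X^0·Y^2·Z^0.
  monomial 2·x^0·y^1 ↦ 2·X^0·Y^1·Z^1.
  monomial 2·x^0·y^0 ↦ 2·X^0·Y^0·Z^2.
Collecting: F(X, Y, Z) = -X**2 - 2*X*Y - X*Z + Y**2 + 2*Y*Z + 2*Z**2.


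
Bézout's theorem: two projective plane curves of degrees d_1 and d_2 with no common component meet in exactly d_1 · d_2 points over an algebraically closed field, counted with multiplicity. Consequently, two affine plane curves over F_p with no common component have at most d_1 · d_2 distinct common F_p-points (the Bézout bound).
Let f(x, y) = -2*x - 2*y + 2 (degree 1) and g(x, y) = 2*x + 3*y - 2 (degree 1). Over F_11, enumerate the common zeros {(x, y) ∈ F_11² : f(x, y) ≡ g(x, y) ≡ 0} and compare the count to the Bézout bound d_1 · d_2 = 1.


Common zeros: {(1, 0)}; count = 1; Bézout bound = 1.

deg(f) = 1, deg(g) = 1, so Bézout bound = 1.
Scan x ∈ F_11. For each x, list the y ∈ F_11 with f(x, y) ≡ 0 and those with g(x, y) ≡ 0 (mod 11); the common zeros in that column are the intersection.
  x = 0: f ≡ 0 at y ∈ {1}; g ≡ 0 at y ∈ {8}; common: ∅.
  x = 1: f ≡ 0 at y ∈ {0}; g ≡ 0 at y ∈ {0}; common: {0}.
  x = 2: f ≡ 0 at y ∈ {10}; g ≡ 0 at y ∈ {3}; common: ∅.
  x = 3: f ≡ 0 at y ∈ {9}; g ≡ 0 at y ∈ {6}; common: ∅.
  x = 4: f ≡ 0 at y ∈ {8}; g ≡ 0 at y ∈ {9}; common: ∅.
  x = 5: f ≡ 0 at y ∈ {7}; g ≡ 0 at y ∈ {1}; common: ∅.
  x = 6: f ≡ 0 at y ∈ {6}; g ≡ 0 at y ∈ {4}; common: ∅.
  x = 7: f ≡ 0 at y ∈ {5}; g ≡ 0 at y ∈ {7}; common: ∅.
  x = 8: f ≡ 0 at y ∈ {4}; g ≡ 0 at y ∈ {10}; common: ∅.
  x = 9: f ≡ 0 at y ∈ {3}; g ≡ 0 at y ∈ {2}; common: ∅.
  x = 10: f ≡ 0 at y ∈ {2}; g ≡ 0 at y ∈ {5}; common: ∅.
Collecting: common zeros = {(1, 0)}, so the count is 1.
Comparison with the Bézout bound: 1 ≤ 1 = deg(f)·deg(g), as expected for curves with no common component (the bound is attained).


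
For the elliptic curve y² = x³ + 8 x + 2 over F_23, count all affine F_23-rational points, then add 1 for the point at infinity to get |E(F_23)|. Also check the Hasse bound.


Affine points = {(0, 5), (0, 18), (2, 7), (2, 16), (4, 11), (4, 12), (5, 11), (5, 12), (6, 6), (6, 17), (8, 7), (8, 16), (10, 1), (10, 22), (11, 8), (11, 15), (12, 3), (12, 20), (13, 7), (13, 16), (14, 11), (14, 12), (15, 1), (15, 22), (21, 1), (21, 22), (22, 4), (22, 19)}; affine count = 28; |E(F_23)| = 29.

Discriminant check: Δ ∝ 4a³ + 27b² = 4·8³ + 27·2² = 4·512 + 27·4 ≡ 17 (mod 23). Nonzero ⇒ E is nonsingular.
For each x ∈ F_23, compute rhs = x³ + 8·x + 2 mod 23, then count y ∈ F_23 with y² ≡ rhs.
  x = 0: rhs = 2, matching y values: 5, 18 (2 points).
  x = 1: rhs = 11, matching y values: none (0 points).
  x = 2: rhs = 3, matching y values: 7, 16 (2 points).
  x = 3: rhs = 7, matching y values: none (0 points).
  x = 4: rhs = 6, matching y values: 11, 12 (2 points).
  x = 5: rhs = 6, matching y values: 11, 12 (2 points).
  x = 6: rhs = 13, matching y values: 6, 17 (2 points).
  x = 7: rhs = 10, matching y values: none (0 points).
  x = 8: rhs = 3, matching y values: 7, 16 (2 points).
  x = 9: rhs = 21, matching y values: none (0 points).
  x = 10: rhs = 1, matching y values: 1, 22 (2 points).
  x = 11: rhs = 18, matching y values: 8, 15 (2 points).
  x = 12: rhs = 9, matching y values: 3, 20 (2 points).
  x = 13: rhs = 3, matching y values: 7, 16 (2 points).
  x = 14: rhs = 6, matching y values: 11, 12 (2 points).
  x = 15: rhs = 1, matching y values: 1, 22 (2 points).
  x = 16: rhs = 17, matching y values: none (0 points).
  x = 17: rhs = 14, matching y values: none (0 points).
  x = 18: rhs = 21, matching y values: none (0 points).
  x = 19: rhs = 21, matching y values: none (0 points).
  x = 20: rhs = 20, matching y values: none (0 points).
  x = 21: rhs = 1, matching y values: 1, 22 (2 points).
  x = 22: rhs = 16, matching y values: 4, 19 (2 points).
Total affine count: 28.
Full point count |E(F_23)| = 28 + 1 = 29.
Hasse bound: |29 − (23+1)| = |5| = 5 ≤ 2√23 ≈ 9.5917 ✓.


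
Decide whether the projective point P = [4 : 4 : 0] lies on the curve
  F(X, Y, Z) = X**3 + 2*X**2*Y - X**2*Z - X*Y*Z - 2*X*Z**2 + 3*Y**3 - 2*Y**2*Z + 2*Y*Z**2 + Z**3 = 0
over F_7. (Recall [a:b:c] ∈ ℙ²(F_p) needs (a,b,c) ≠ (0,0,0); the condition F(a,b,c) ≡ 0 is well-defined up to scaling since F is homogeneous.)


F(4,4,0) ≡ 6 (mod 7); P is NOT on the curve.

Evaluate F(4, 4, 0) term-by-term (mod 7).
  X**3 ↦ 1·64·1·1 = 64
  2*X**2*Y ↦ 2·16·4·1 = 128
  -X**2*Z ↦ -1·16·1·0 = 0
  -X*Y*Z ↦ -1·4·4·0 = 0
  -2*X*Z**2 ↦ -2·4·1·0 = 0
  3*Y**3 ↦ 3·1·64·1 = 192
  -2*Y**2*Z ↦ -2·1·16·0 = 0
  2*Y*Z**2 ↦ 2·1·4·0 = 0
  Z**3 ↦ 1·1·1·0 = 0
Sum: F(4, 4, 0) = (64) + (128) + (0) + (0) + (0) + (192) + (0) + (0) + (0) = 384.
Reducing mod 7: 384 ≡ 6 (mod 7).
Since F(a, b, c) ≡ 6 ≠ 0 (mod 7), P does NOT lie on the curve.


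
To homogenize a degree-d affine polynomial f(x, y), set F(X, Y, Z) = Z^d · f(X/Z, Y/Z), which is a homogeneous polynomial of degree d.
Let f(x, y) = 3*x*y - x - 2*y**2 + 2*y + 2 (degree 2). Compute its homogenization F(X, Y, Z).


F(X, Y, Z) = 3*X*Y - X*Z - 2*Y**2 + 2*Y*Z + 2*Z**2

deg(f) = 2.
Substitute x = X/Z, y = Y/Z into f, then multiply by Z^2.
  monomial 3·x^1·y^1 ↦ 3·X^1·Y^1·Z^0.
  monomial -1·x^1·y^0 ↦ -1·X^1·Y^0·Z^1.
  monomial -2·x^0·y^2 ↦ -2·X^0·Y^2·Z^0.
  monomial 2·x^0·y^1 ↦ 2·X^0·Y^1·Z^1.
  monomial 2·x^0·y^0 ↦ 2·X^0·Y^0·Z^2.
Collecting: F(X, Y, Z) = 3*X*Y - X*Z - 2*Y**2 + 2*Y*Z + 2*Z**2.


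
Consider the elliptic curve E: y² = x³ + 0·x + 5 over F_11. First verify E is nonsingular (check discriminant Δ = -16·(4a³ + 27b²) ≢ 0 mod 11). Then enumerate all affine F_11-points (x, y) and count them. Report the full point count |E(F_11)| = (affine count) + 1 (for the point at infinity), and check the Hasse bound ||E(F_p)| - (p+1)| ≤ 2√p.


Affine points = {(0, 4), (0, 7), (4, 5), (4, 6), (5, 3), (5, 8), (6, 1), (6, 10), (8, 0), (10, 2), (10, 9)}; affine count = 11; |E(F_11)| = 12.

Discriminant check: Δ ∝ 4a³ + 27b² = 4·0³ + 27·5² = 4·0 + 27·25 ≡ 4 (mod 11). Nonzero ⇒ E is nonsingular.
For each x ∈ F_11, compute rhs = x³ + 0·x + 5 mod 11, then count y ∈ F_11 with y² ≡ rhs.
  x = 0: rhs = 5, matching y values: 4, 7 (2 points).
  x = 1: rhs = 6, matching y values: none (0 points).
  x = 2: rhs = 2, matching y values: none (0 points).
  x = 3: rhs = 10, matching y values: none (0 points).
  x = 4: rhs = 3, matching y values: 5, 6 (2 points).
  x = 5: rhs = 9, matching y values: 3, 8 (2 points).
  x = 6: rhs = 1, matching y values: 1, 10 (2 points).
  x = 7: rhs = 7, matching y values: none (0 points).
  x = 8: rhs = 0, matching y values: 0 (1 points).
  x = 9: rhs = 8, matching y values: none (0 points).
  x = 10: rhs = 4, matching y values: 2, 9 (2 points).
Total affine count: 11.
Full point count |E(F_11)| = 11 + 1 = 12.
Hasse bound: |12 − (11+1)| = |0| = 0 ≤ 2√11 ≈ 6.6332 ✓.


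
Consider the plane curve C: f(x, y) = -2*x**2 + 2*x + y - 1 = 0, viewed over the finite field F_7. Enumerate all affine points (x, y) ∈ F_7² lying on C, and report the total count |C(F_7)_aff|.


Affine F_7-points: {(0, 1), (1, 1), (2, 5), (3, 6), (4, 4), (5, 6), (6, 5)}; count = 7.

For each of the 49 pairs (x, y) ∈ F_7², evaluate f(x, y) mod 7. Record the zeros.
  x = 0: [0↦6, 1↦0, 2↦1, 3↦2, 4↦3, 5↦4, 6↦5]  zeros at y ∈ {1}
  x = 1: [0↦6, 1↦0, 2↦1, 3↦2, 4↦3, 5↦4, 6↦5]  zeros at y ∈ {1}
  x = 2: [0↦2, 1↦3, 2↦4, 3↦5, 4↦6, 5↦0, 6↦1]  zeros at y ∈ {5}
  x = 3: [0↦1, 1↦2, 2↦3, 3↦4, 4↦5, 5↦6, 6↦0]  zeros at y ∈ {6}
  x = 4: [0↦3, 1↦4, 2↦5, 3↦6, 4↦0, 5↦1, 6↦2]  zeros at y ∈ {4}
  x = 5: [0↦1, 1↦2, 2↦3, 3↦4, 4↦5, 5↦6, 6↦0]  zeros at y ∈ {6}
  x = 6: [0↦2, 1↦3, 2↦4, 3↦5, 4↦6, 5↦0, 6↦1]  zeros at y ∈ {5}
Collecting zeros: affine points = {(0, 1), (1, 1), (2, 5), (3, 6), (4, 4), (5, 6), (6, 5)}.
Total count |C(F_7)_aff| = 7.


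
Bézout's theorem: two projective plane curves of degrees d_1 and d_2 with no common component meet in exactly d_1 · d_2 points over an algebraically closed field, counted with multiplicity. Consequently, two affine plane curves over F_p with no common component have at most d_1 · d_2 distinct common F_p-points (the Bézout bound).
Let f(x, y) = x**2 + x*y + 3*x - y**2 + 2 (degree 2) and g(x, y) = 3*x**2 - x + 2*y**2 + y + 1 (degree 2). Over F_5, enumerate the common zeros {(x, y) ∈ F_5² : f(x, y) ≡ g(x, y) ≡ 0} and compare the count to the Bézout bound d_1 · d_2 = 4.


Common zeros: {(3, 0), (4, 0)}; count = 2; Bézout bound = 4.

deg(f) = 2, deg(g) = 2, so Bézout bound = 4.
Scan x ∈ F_5. For each x, list the y ∈ F_5 with f(x, y) ≡ 0 and those with g(x, y) ≡ 0 (mod 5); the common zeros in that column are the intersection.
  x = 0: f ≡ 0 at y ∈ ∅; g ≡ 0 at y ∈ ∅; common: ∅.
  x = 1: f ≡ 0 at y ∈ {3}; g ≡ 0 at y ∈ ∅; common: ∅.
  x = 2: f ≡ 0 at y ∈ ∅; g ≡ 0 at y ∈ ∅; common: ∅.
  x = 3: f ≡ 0 at y ∈ {0, 3}; g ≡ 0 at y ∈ {0, 2}; common: {0}.
  x = 4: f ≡ 0 at y ∈ {0, 4}; g ≡ 0 at y ∈ {0, 2}; common: {0}.
Collecting: common zeros = {(3, 0), (4, 0)}, so the count is 2.
Comparison with the Bézout bound: 2 ≤ 4 = deg(f)·deg(g), as expected for curves with no common component (the affine F_5-count falls short of the bound because intersections may lie at infinity, over extension fields, or carry multiplicity).


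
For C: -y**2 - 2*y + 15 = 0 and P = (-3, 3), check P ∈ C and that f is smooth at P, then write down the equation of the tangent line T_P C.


Tangent line at P: 24 - 8*y = 0.

Step 1: f(-3, 3) = 0, so P lies on C.
Step 2: partial derivatives
  f_x(x, y) = 0, f_y(x, y) = -2*y - 2.
  f_x(P) = 0, f_y(P) = -8 (gradient nonzero, so P is smooth).
Step 3: tangent line at P: 0·(x − -3) + -8·(y − 3) = 0.
Expanding: 24 - 8*y = 0.


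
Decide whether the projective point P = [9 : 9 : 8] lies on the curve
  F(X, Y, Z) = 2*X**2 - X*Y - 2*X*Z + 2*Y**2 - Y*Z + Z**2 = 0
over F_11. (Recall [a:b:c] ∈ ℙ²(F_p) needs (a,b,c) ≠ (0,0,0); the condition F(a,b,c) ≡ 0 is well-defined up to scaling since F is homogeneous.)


F(9,9,8) ≡ 3 (mod 11); P is NOT on the curve.

Evaluate F(9, 9, 8) term-by-term (mod 11).
  2*X**2 ↦ 2·81·1·1 = 162
  -X*Y ↦ -1·9·9·1 = -81
  -2*X*Z ↦ -2·9·1·8 = -144
  2*Y**2 ↦ 2·1·81·1 = 162
  -Y*Z ↦ -1·1·9·8 = -72
  Z**2 ↦ 1·1·1·64 = 64
Sum: F(9, 9, 8) = (162) + (-81) + (-144) + (162) + (-72) + (64) = 91.
Reducing mod 11: 91 ≡ 3 (mod 11).
Since F(a, b, c) ≡ 3 ≠ 0 (mod 11), P does NOT lie on the curve.


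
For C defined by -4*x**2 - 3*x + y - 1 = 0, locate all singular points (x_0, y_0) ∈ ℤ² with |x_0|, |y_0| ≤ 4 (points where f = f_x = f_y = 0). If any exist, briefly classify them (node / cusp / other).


No singular points in the scanned grid; C is smooth there.

Compute partial derivatives:
  f_x = -8*x - 3.
  f_y = 1.
f_y = 1 is a nonzero constant, so f_y never vanishes: no point (x, y) can satisfy f = f_x = f_y = 0. In particular no (x, y) ∈ {−4, ..., 4}² is singular; the curve is smooth.


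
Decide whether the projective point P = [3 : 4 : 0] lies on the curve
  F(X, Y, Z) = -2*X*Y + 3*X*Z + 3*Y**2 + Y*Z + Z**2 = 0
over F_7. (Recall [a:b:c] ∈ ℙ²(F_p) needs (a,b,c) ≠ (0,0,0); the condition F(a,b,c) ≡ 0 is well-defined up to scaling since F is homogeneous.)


F(3,4,0) ≡ 3 (mod 7); P is NOT on the curve.

Evaluate F(3, 4, 0) term-by-term (mod 7).
  -2*X*Y ↦ -2·3·4·1 = -24
  3*X*Z ↦ 3·3·1·0 = 0
  3*Y**2 ↦ 3·1·16·1 = 48
  Y*Z ↦ 1·1·4·0 = 0
  Z**2 ↦ 1·1·1·0 = 0
Sum: F(3, 4, 0) = (-24) + (0) + (48) + (0) + (0) = 24.
Reducing mod 7: 24 ≡ 3 (mod 7).
Since F(a, b, c) ≡ 3 ≠ 0 (mod 7), P does NOT lie on the curve.


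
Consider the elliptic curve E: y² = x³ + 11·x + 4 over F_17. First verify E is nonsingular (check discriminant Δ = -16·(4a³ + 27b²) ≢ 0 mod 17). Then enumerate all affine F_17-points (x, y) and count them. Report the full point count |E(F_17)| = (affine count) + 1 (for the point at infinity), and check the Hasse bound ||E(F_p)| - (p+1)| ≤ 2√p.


Affine points = {(0, 2), (0, 15), (1, 4), (1, 13), (2, 0), (3, 8), (3, 9), (7, 4), (7, 13), (8, 3), (8, 14), (9, 4), (9, 13), (10, 3), (10, 14), (13, 7), (13, 10), (15, 5), (15, 12), (16, 3), (16, 14)}; affine count = 21; |E(F_17)| = 22.

Discriminant check: Δ ∝ 4a³ + 27b² = 4·11³ + 27·4² = 4·1331 + 27·16 ≡ 10 (mod 17). Nonzero ⇒ E is nonsingular.
For each x ∈ F_17, compute rhs = x³ + 11·x + 4 mod 17, then count y ∈ F_17 with y² ≡ rhs.
  x = 0: rhs = 4, matching y values: 2, 15 (2 points).
  x = 1: rhs = 16, matching y values: 4, 13 (2 points).
  x = 2: rhs = 0, matching y values: 0 (1 points).
  x = 3: rhs = 13, matching y values: 8, 9 (2 points).
  x = 4: rhs = 10, matching y values: none (0 points).
  x = 5: rhs = 14, matching y values: none (0 points).
  x = 6: rhs = 14, matching y values: none (0 points).
  x = 7: rhs = 16, matching y values: 4, 13 (2 points).
  x = 8: rhs = 9, matching y values: 3, 14 (2 points).
  x = 9: rhs = 16, matching y values: 4, 13 (2 points).
  x = 10: rhs = 9, matching y values: 3, 14 (2 points).
  x = 11: rhs = 11, matching y values: none (0 points).
  x = 12: rhs = 11, matching y values: none (0 points).
  x = 13: rhs = 15, matching y values: 7, 10 (2 points).
  x = 14: rhs = 12, matching y values: none (0 points).
  x = 15: rhs = 8, matching y values: 5, 12 (2 points).
  x = 16: rhs = 9, matching y values: 3, 14 (2 points).
Total affine count: 21.
Full point count |E(F_17)| = 21 + 1 = 22.
Hasse bound: |22 − (17+1)| = |4| = 4 ≤ 2√17 ≈ 8.2462 ✓.


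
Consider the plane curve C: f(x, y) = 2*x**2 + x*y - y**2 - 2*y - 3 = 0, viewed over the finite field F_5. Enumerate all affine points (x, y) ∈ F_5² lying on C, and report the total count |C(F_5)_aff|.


Affine F_5-points: {(2, 0), (3, 0), (3, 1), (4, 1)}; count = 4.

For each of the 25 pairs (x, y) ∈ F_5², evaluate f(x, y) mod 5. Record the zeros.
  x = 0: [0↦2, 1↦4, 2↦4, 3↦2, 4↦3]  zeros at y ∈ ∅
  x = 1: [0↦4, 1↦2, 2↦3, 3↦2, 4↦4]  zeros at y ∈ ∅
  x = 2: [0↦0, 1↦4, 2↦1, 3↦1, 4↦4]  zeros at y ∈ {0}
  x = 3: [0↦0, 1↦0, 2↦3, 3↦4, 4↦3]  zeros at y ∈ {0, 1}
  x = 4: [0↦4, 1↦0, 2↦4, 3↦1, 4↦1]  zeros at y ∈ {1}
Collecting zeros: affine points = {(2, 0), (3, 0), (3, 1), (4, 1)}.
Total count |C(F_5)_aff| = 4.


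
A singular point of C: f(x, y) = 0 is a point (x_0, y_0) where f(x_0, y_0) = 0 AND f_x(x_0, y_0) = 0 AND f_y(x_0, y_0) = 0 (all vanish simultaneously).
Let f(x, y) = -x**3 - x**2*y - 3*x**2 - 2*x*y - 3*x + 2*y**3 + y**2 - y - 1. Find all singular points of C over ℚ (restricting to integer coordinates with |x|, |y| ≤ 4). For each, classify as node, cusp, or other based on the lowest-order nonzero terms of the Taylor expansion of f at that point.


Singular points: {(-1, 0)}; classification: cusp.

Compute partial derivatives:
  f_x = -3*x**2 - 2*x*y - 6*x - 2*y - 3.
  f_y = -x**2 - 2*x + 6*y**2 + 2*y - 1.
Scan x_0 ∈ {−4, ..., 4}. For each x_0, f_y(x_0, y) is a polynomial in y; find its integer roots y ∈ {−4, ..., 4}, then test f_x and f at those candidates.
  x = -4: f_y(-4, y) = 6*y**2 + 2*y - 9; no integer root y with |y| ≤ 4.
  x = -3: f_y(-3, y) = 6*y**2 + 2*y - 4; vanishes at y ∈ {-1}. (-3, -1): f_x = -16 ≠ 0.
  x = -2: f_y(-2, y) = 6*y**2 + 2*y - 1; no integer root y with |y| ≤ 4.
  x = -1: f_y(-1, y) = 6*y**2 + 2*y; vanishes at y ∈ {0}. (-1, 0): f_x = 0, f = 0 — SINGULAR.
  x = 0: f_y(0, y) = 6*y**2 + 2*y - 1; no integer root y with |y| ≤ 4.
  x = 1: f_y(1, y) = 6*y**2 + 2*y - 4; vanishes at y ∈ {-1}. (1, -1): f_x = -8 ≠ 0.
  x = 2: f_y(2, y) = 6*y**2 + 2*y - 9; no integer root y with |y| ≤ 4.
  x = 3: f_y(3, y) = 6*y**2 + 2*y - 16; no integer root y with |y| ≤ 4.
  x = 4: f_y(4, y) = 6*y**2 + 2*y - 25; no integer root y with |y| ≤ 4.
Only singular point on the grid: (-1, 0).
Classify: substitute x = -1 + u, y = 0 + v and expand: f = -u**3 - u**2*v + 2*v**3 + v**2.
No constant or linear terms (consistent with a singular point). Quadratic part: v**2. Cubic part: -u**3 - u**2*v + 2*v**3.
The quadratic part v**2 is a perfect square, so there is a single (double) tangent line v = 0, i.e. y = 0. Restricting the cubic part to that line (v = 0) leaves -u**3 ≠ 0, so f is not divisible by v and the branch is v² ≈ u**3 to lowest order — this is a cusp.
Classification: cusp.
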